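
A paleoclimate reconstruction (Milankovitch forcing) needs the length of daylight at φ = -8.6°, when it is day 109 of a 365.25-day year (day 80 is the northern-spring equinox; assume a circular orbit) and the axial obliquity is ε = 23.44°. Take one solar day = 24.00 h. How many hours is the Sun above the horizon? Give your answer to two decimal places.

Solar longitude: λ_s = 360° × (109 − 80)/365.25 = 28.583°.
sin δ = sin 23.44° × sin 28.583° = 0.19032, so δ = +10.971°.
cos H₀ = −tan φ · tan δ = −tan(-8.6°) × tan(+10.971°) = 0.0293, so H₀ = 1.5415 rad = 88.32°.
Daylight = 2H₀/(2π) × 24.00 h = (1.5415/π) × 24.00 = 11.78 h.

11.78 h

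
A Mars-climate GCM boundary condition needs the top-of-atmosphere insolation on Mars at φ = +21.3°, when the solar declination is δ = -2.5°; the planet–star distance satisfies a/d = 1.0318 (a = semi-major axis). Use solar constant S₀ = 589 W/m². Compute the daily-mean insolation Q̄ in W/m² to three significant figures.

cos H₀ = −tan(+21.3°) tan(-2.500°) = 0.0170, H₀ = 1.5538 rad.
Bracket: H₀ sin φ sin δ + cos φ cos δ sin H₀ = 1.5538×0.36325×-0.04362 + 0.93169×0.99905×0.99986 = -0.024620 + 0.930675 = 0.906055.
Inverse-square distance factor (a/d)² = 1.0318² = 1.064611.
Q̄ = (S₀/π) × 1.064611 × [bracket] = (589/π) × 1.064611 × 0.906055 = 180.8 W/m².

Q̄ ≈ 181 W/m²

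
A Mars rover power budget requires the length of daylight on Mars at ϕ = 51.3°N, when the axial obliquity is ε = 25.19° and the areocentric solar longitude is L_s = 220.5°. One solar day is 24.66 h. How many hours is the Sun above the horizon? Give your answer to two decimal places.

sin δ = sin 25.19° × sin 220.5° = -0.27642, so δ = -16.047°.
cos h₀ = −tan ϕ · tan δ = −tan(+51.3°) × tan(-16.047°) = 0.3590, so h₀ = 1.2036 rad = 68.96°.
Daylight = 2h₀/(2π) × 24.66 h = (1.2036/π) × 24.66 = 9.45 h.

9.45 h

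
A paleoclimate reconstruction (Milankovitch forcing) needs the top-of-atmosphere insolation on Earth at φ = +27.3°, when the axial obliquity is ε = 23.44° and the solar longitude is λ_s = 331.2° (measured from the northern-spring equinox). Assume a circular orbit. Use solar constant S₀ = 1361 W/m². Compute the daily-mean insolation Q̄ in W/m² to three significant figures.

Q̄ ≈ 320 W/m²

Solar declination: sin δ = sin ε · sin λ_s = sin 23.44° × sin 331.2° = -0.19164, so δ = -11.048°.
cos H₀ = −tan(+27.3°) tan(-11.048°) = 0.1008, H₀ = 1.4698 rad.
Bracket: H₀ sin φ sin δ + cos φ cos δ sin H₀ = 1.4698×0.45865×-0.19164 + 0.88862×0.98147×0.99491 = -0.129189 + 0.867715 = 0.738526.
Q̄ = (S₀/π) × [bracket] = (1361/π) × 0.738526 = 319.9 W/m².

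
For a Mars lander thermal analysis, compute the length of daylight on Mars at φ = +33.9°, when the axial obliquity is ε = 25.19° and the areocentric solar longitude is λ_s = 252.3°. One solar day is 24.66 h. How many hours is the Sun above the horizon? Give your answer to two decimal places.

9.95 h

sin δ = sin 25.19° × sin 252.3° = -0.40547, so δ = -23.921°.
cos H₀ = −tan φ · tan δ = −tan(+33.9°) × tan(-23.921°) = 0.2981, so H₀ = 1.2681 rad = 72.66°.
Daylight = 2H₀/(2π) × 24.66 h = (1.2681/π) × 24.66 = 9.95 h.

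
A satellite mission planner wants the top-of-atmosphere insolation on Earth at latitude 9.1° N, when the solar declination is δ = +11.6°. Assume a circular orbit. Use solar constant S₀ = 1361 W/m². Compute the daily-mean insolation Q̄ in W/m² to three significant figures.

Q̄ ≈ 441 W/m²

cos H₀ = −tan(+9.1°) tan(+11.600°) = -0.0329, H₀ = 1.6037 rad.
Bracket: H₀ sin φ sin δ + cos φ cos δ sin H₀ = 1.6037×0.15816×0.20108 + 0.98741×0.97958×0.99946 = 0.051002 + 0.966725 = 1.017727.
Q̄ = (S₀/π) × [bracket] = (1361/π) × 1.017727 = 440.9 W/m².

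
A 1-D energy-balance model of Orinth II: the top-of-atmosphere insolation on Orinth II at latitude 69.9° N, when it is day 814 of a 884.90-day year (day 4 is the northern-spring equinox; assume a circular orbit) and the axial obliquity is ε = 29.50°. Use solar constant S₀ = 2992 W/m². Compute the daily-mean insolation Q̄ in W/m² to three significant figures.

Solar longitude: λ_s = 360° × (814 − 4)/884.90 = 329.529°.
sin δ = sin 29.50° × sin 329.529° = -0.24971, so δ = -14.460°.
cos H₀ = −tan(+69.9°) tan(-14.460°) = 0.7047, H₀ = 0.7888 rad.
Bracket: H₀ sin φ sin δ + cos φ cos δ sin H₀ = 0.7888×0.93909×-0.24971 + 0.34366×0.96832×0.70951 = -0.184974 + 0.236106 = 0.051132.
Q̄ = (S₀/π) × [bracket] = (2992/π) × 0.051132 = 48.70 W/m².

Q̄ ≈ 48.7 W/m²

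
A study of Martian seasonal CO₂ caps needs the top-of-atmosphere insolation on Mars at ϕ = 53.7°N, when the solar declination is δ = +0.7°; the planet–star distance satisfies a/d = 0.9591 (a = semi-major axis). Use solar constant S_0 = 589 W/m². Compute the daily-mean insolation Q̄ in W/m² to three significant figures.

cos h₀ = −tan(+53.7°) tan(+0.700°) = -0.0166, h₀ = 1.5874 rad.
Bracket: h₀ sin ϕ sin δ + cos ϕ cos δ sin h₀ = 1.5874×0.80593×0.01222 + 0.59201×0.99993×0.99986 = 0.015633 + 0.591886 = 0.607519.
Inverse-square distance factor (a/d)² = 0.9591² = 0.919873.
Q̄ = (S_0/π) × 0.919873 × [bracket] = (589/π) × 0.919873 × 0.607519 = 104.8 W/m².

Q̄ ≈ 105 W/m²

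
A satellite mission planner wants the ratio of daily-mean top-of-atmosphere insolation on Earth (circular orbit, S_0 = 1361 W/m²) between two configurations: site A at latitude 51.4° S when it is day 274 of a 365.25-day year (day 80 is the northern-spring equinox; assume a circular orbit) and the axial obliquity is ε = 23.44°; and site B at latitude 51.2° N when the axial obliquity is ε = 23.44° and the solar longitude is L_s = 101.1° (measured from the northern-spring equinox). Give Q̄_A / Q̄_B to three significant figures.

Q̄_A / Q̄_B ≈ 0.633

— Configuration A (ϕ=-51.4°):
Solar longitude: L_s = 360° × (274 − 80)/365.25 = 191.211°.
sin δ = sin 23.44° × sin 191.211° = -0.07734, so δ = -4.436°.
cos h₀ = −tan(-51.4°) tan(-4.436°) = -0.0972, h₀ = 1.6681 rad.
Bracket: h₀ sin ϕ sin δ + cos ϕ cos δ sin h₀ = 1.6681×-0.78152×-0.07734 + 0.62388×0.99700×0.99527 = 0.100825 + 0.619066 = 0.719891.
Q̄ = (S_0/π) × [bracket] = (1361/π) × 0.719891 = 311.87 W/m².
— Configuration B (ϕ=+51.2°):
Solar declination: sin δ = sin ε · sin L_s = sin 23.44° × sin 101.1° = 0.39035, so δ = +22.976°.
cos h₀ = −tan(+51.2°) tan(+22.976°) = -0.5273, h₀ = 2.1262 rad.
Bracket: h₀ sin ϕ sin δ + cos ϕ cos δ sin h₀ = 2.1262×0.77934×0.39035 + 0.62660×0.92067×0.84966 = 0.646823 + 0.490162 = 1.136985.
Q̄ = (S_0/π) × [bracket] = (1361/π) × 1.136985 = 492.56 W/m².
Ratio Q̄_A / Q̄_B = 311.87 / 492.56 = 0.6332.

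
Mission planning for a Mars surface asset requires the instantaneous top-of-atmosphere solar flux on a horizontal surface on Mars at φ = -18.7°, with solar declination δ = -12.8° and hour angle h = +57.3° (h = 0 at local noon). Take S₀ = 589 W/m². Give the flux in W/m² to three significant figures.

cos θ_z = sin φ sin δ + cos φ cos δ cos h = 0.071031 + 0.499005 = 0.570036.
Flux = S₀ · cos θ_z = 589 × 0.570036 = 335.8 W/m².

336 W/m²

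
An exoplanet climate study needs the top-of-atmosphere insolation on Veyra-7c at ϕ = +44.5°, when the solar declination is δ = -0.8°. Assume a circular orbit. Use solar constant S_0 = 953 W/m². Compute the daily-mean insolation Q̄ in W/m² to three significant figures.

cos h₀ = −tan(+44.5°) tan(-0.800°) = 0.0137, h₀ = 1.5571 rad.
Bracket: h₀ sin ϕ sin δ + cos ϕ cos δ sin h₀ = 1.5571×0.70091×-0.01396 + 0.71325×0.99990×0.99991 = -0.015236 + 0.713114 = 0.697878.
Q̄ = (S_0/π) × [bracket] = (953/π) × 0.697878 = 211.7 W/m².

Q̄ ≈ 212 W/m²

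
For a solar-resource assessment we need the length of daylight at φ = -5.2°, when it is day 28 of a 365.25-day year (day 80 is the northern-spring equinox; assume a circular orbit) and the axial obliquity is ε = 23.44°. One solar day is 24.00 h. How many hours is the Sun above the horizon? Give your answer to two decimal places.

Solar longitude: λ_s = 360° × (28 − 80)/365.25 = -51.253°, i.e. -51.253° + 360° = 308.747°.
sin δ = sin 23.44° × sin 308.747° = -0.31024, so δ = -18.074°.
cos H₀ = −tan φ · tan δ = −tan(-5.2°) × tan(-18.074°) = -0.0297, so H₀ = 1.6005 rad = 91.70°.
Daylight = 2H₀/(2π) × 24.00 h = (1.6005/π) × 24.00 = 12.23 h.

12.23 h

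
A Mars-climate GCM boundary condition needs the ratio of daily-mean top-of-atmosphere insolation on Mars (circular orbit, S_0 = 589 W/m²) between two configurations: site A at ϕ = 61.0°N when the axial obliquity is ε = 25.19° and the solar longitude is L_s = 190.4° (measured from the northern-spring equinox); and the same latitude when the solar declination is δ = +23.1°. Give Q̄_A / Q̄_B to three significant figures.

Q̄_A / Q̄_B ≈ 0.340

— Configuration A (ϕ=+61.0°):
Solar declination: sin δ = sin ε · sin L_s = sin 25.19° × sin 190.4° = -0.07683, so δ = -4.407°.
cos h₀ = −tan(+61.0°) tan(-4.407°) = 0.1390, h₀ = 1.4313 rad.
Bracket: h₀ sin ϕ sin δ + cos ϕ cos δ sin h₀ = 1.4313×0.87462×-0.07683 + 0.48481×0.99704×0.99029 = -0.096179 + 0.478681 = 0.382502.
Q̄ = (S_0/π) × [bracket] = (589/π) × 0.382502 = 71.713 W/m².
— Configuration B (ϕ=+61.0°):
cos h₀ = −tan(+61.0°) tan(+23.100°) = -0.7695, h₀ = 2.4488 rad.
Bracket: h₀ sin ϕ sin δ + cos ϕ cos δ sin h₀ = 2.4488×0.87462×0.39234 + 0.48481×0.91982×0.63866 = 0.840302 + 0.284803 = 1.125105.
Q̄ = (S_0/π) × [bracket] = (589/π) × 1.125105 = 210.94 W/m².
Ratio Q̄_A / Q̄_B = 71.713 / 210.94 = 0.3400.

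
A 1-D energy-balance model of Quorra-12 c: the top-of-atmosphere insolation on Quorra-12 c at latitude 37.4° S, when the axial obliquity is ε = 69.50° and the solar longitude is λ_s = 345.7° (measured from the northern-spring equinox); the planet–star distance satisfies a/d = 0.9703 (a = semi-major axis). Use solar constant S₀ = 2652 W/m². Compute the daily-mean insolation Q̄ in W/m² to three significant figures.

Q̄ ≈ 800 W/m²

Solar declination: sin δ = sin ε · sin λ_s = sin 69.50° × sin 345.7° = -0.23136, so δ = -13.377°.
cos H₀ = −tan(-37.4°) tan(-13.377°) = -0.1818, H₀ = 1.7536 rad.
Bracket: H₀ sin φ sin δ + cos φ cos δ sin H₀ = 1.7536×-0.60738×-0.23136 + 0.79441×0.97287×0.98333 = 0.246422 + 0.759974 = 1.006396.
Inverse-square distance factor (a/d)² = 0.9703² = 0.941482.
Q̄ = (S₀/π) × 0.941482 × [bracket] = (2652/π) × 0.941482 × 1.006396 = 799.8 W/m².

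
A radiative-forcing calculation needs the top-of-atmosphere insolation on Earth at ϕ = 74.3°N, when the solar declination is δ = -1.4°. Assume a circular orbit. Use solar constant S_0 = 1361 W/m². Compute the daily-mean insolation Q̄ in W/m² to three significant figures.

Q̄ ≈ 102 W/m²

cos h₀ = −tan(+74.3°) tan(-1.400°) = 0.0869, h₀ = 1.4837 rad.
Bracket: h₀ sin ϕ sin δ + cos ϕ cos δ sin h₀ = 1.4837×0.96269×-0.02443 + 0.27060×0.99970×0.99621 = -0.034894 + 0.269494 = 0.234600.
Q̄ = (S_0/π) × [bracket] = (1361/π) × 0.234600 = 101.6 W/m².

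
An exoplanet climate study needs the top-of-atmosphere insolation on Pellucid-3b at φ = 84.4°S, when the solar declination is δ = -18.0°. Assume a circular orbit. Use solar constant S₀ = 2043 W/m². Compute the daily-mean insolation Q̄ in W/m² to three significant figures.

cos H₀ = −tan(-84.4°) tan(-18.000°) = -3.3138 ≤ −1 ⇒ polar day, H₀ = π.
Bracket: H₀ sin φ sin δ + cos φ cos δ sin H₀ = 3.1416×-0.99523×-0.30902 + 0.09758×0.95106×0.00000 = 0.966186 + 0.000000 = 0.966186.
Q̄ = (S₀/π) × [bracket] = (2043/π) × 0.966186 = 628.3 W/m².

Q̄ ≈ 628 W/m²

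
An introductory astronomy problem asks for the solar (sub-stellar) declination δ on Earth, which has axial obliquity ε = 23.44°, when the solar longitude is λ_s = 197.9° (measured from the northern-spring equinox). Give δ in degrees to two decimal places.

sin δ = sin ε · sin λ_s = sin 23.44° × sin 197.9° = -0.122263.
δ = arcsin(-0.122263) = -7.02°.

δ = -7.02°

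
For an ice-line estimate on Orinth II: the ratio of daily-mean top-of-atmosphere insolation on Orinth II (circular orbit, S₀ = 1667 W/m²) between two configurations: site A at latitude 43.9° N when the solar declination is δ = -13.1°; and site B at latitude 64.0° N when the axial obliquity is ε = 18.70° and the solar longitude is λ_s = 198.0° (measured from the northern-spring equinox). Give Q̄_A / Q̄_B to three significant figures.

Q̄_A / Q̄_B ≈ 1.55

— Configuration A (φ=+43.9°):
cos H₀ = −tan(+43.9°) tan(-13.100°) = 0.2239, H₀ = 1.3449 rad.
Bracket: H₀ sin φ sin δ + cos φ cos δ sin H₀ = 1.3449×0.69340×-0.22665 + 0.72055×0.97398×0.97460 = -0.211363 + 0.683976 = 0.472613.
Q̄ = (S₀/π) × [bracket] = (1667/π) × 0.472613 = 250.78 W/m².
— Configuration B (φ=+64.0°):
Solar declination: sin δ = sin ε · sin λ_s = sin 18.70° × sin 198.0° = -0.09907, so δ = -5.686°.
cos H₀ = −tan(+64.0°) tan(-5.686°) = 0.2041, H₀ = 1.3652 rad.
Bracket: H₀ sin φ sin δ + cos φ cos δ sin H₀ = 1.3652×0.89879×-0.09907 + 0.43837×0.99508×0.97894 = -0.121562 + 0.427027 = 0.305465.
Q̄ = (S₀/π) × [bracket] = (1667/π) × 0.305465 = 162.09 W/m².
Ratio Q̄_A / Q̄_B = 250.78 / 162.09 = 1.547.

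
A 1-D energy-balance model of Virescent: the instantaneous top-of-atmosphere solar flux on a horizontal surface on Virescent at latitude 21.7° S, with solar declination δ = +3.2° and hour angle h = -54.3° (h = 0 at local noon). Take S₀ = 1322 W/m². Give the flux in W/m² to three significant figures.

cos θ_z = sin φ sin δ + cos φ cos δ cos h = -0.020640 + 0.541342 = 0.520702.
Flux = S₀ · cos θ_z = 1322 × 0.520702 = 688.4 W/m².

688 W/m²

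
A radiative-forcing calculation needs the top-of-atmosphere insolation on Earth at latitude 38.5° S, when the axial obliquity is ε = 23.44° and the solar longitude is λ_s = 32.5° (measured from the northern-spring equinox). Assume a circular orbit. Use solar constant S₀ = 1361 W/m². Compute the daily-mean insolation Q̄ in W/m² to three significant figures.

Solar declination: sin δ = sin ε · sin λ_s = sin 23.44° × sin 32.5° = 0.21373, so δ = +12.341°.
cos H₀ = −tan(-38.5°) tan(+12.341°) = 0.1740, H₀ = 1.3959 rad.
Bracket: H₀ sin φ sin δ + cos φ cos δ sin H₀ = 1.3959×-0.62251×0.21373 + 0.78261×0.97689×0.98474 = -0.185723 + 0.752857 = 0.567134.
Q̄ = (S₀/π) × [bracket] = (1361/π) × 0.567134 = 245.7 W/m².

Q̄ ≈ 246 W/m²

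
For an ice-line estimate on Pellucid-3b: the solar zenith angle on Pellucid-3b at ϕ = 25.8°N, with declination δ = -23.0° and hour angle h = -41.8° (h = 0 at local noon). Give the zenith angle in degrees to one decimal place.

cos θ_z = sin ϕ sin δ + cos ϕ cos δ cos h = -0.170058 + 0.617812 = 0.447754.
θ_z = arccos(0.447754) = 63.4°.

θ_z = 63.4°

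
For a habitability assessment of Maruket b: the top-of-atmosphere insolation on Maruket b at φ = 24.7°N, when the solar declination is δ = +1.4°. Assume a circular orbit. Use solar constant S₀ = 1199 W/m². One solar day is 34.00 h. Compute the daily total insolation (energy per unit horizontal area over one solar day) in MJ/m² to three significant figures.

43.2 MJ/m²

cos H₀ = −tan(+24.7°) tan(+1.400°) = -0.0112, H₀ = 1.5820 rad.
Bracket: H₀ sin φ sin δ + cos φ cos δ sin H₀ = 1.5820×0.41787×0.02443 + 0.90851×0.99970×0.99994 = 0.016150 + 0.908183 = 0.924333.
Q̄ = (S₀/π) × [bracket] = (1199/π) × 0.924333 = 352.77 W/m².
Daily total = Q̄ × 34.00 h × 3600 s/h = 352.77 × 34.00 × 3600 / 10⁶ = 43.18 MJ/m².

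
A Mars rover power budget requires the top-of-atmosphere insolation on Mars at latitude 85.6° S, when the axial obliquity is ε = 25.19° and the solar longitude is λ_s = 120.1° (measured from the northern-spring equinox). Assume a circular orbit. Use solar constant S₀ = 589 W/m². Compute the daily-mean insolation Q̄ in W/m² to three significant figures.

Q̄ ≈ 0.00 W/m²

Solar declination: sin δ = sin ε · sin λ_s = sin 25.19° × sin 120.1° = 0.36823, so δ = +21.606°.
cos H₀ = −tan(-85.6°) tan(+21.606°) = 5.1472 ≥ 1 ⇒ polar night, H₀ = 0 and Q̄ = 0.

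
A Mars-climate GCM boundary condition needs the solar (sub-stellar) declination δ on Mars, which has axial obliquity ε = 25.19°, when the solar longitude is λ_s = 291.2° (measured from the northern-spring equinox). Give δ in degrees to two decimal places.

δ = -23.38°

sin δ = sin ε · sin λ_s = sin 25.19° × sin 291.2° = -0.396817.
δ = arcsin(-0.396817) = -23.38°.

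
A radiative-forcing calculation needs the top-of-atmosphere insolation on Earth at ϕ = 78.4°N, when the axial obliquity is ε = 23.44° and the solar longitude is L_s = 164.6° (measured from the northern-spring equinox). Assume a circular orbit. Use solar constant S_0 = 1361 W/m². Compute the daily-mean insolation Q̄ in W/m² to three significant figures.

Q̄ ≈ 169 W/m²

Solar declination: sin δ = sin ε · sin L_s = sin 23.44° × sin 164.6° = 0.10564, so δ = +6.064°.
cos h₀ = −tan(+78.4°) tan(+6.064°) = -0.5175, h₀ = 2.1147 rad.
Bracket: h₀ sin ϕ sin δ + cos ϕ cos δ sin h₀ = 2.1147×0.97958×0.10564 + 0.20108×0.99440×0.85568 = 0.218835 + 0.171097 = 0.389932.
Q̄ = (S_0/π) × [bracket] = (1361/π) × 0.389932 = 168.9 W/m².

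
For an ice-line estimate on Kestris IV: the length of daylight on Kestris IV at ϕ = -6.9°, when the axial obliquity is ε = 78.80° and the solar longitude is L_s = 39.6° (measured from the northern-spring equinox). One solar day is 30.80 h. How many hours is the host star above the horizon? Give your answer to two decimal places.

Solar declination: sin δ = sin ε · sin L_s = sin 78.80° × sin 39.6° = 0.62528, so δ = +38.703°.
cos h₀ = −tan ϕ · tan δ = −tan(-6.9°) × tan(+38.703°) = 0.0970, so h₀ = 1.4737 rad = 84.44°.
Daylight = 2h₀/(2π) × 30.80 h = (1.4737/π) × 30.80 = 14.45 h.

14.45 h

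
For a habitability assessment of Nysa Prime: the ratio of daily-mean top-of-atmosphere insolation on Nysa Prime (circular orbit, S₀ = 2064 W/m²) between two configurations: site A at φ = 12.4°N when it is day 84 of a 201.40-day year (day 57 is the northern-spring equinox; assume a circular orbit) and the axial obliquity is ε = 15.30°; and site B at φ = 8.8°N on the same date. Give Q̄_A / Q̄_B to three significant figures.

— Configuration A (φ=+12.4°):
Solar longitude: λ_s = 360° × (84 − 57)/201.40 = 48.262°.
sin δ = sin 15.30° × sin 48.262° = 0.19690, so δ = +11.356°.
cos H₀ = −tan(+12.4°) tan(+11.356°) = -0.0442, H₀ = 1.6150 rad.
Bracket: H₀ sin φ sin δ + cos φ cos δ sin H₀ = 1.6150×0.21474×0.19690 + 0.97667×0.98042×0.99902 = 0.068286 + 0.956608 = 1.024894.
Q̄ = (S₀/π) × [bracket] = (2064/π) × 1.024894 = 673.35 W/m².
— Configuration B (φ=+8.8°):
cos H₀ = −tan(+8.8°) tan(+11.356°) = -0.0311, H₀ = 1.6019 rad.
Bracket: H₀ sin φ sin δ + cos φ cos δ sin H₀ = 1.6019×0.15299×0.19690 + 0.98823×0.98042×0.99952 = 0.048255 + 0.968415 = 1.016670.
Q̄ = (S₀/π) × [bracket] = (2064/π) × 1.016670 = 667.94 W/m².
Ratio Q̄_A / Q̄_B = 673.35 / 667.94 = 1.008.

Q̄_A / Q̄_B ≈ 1.01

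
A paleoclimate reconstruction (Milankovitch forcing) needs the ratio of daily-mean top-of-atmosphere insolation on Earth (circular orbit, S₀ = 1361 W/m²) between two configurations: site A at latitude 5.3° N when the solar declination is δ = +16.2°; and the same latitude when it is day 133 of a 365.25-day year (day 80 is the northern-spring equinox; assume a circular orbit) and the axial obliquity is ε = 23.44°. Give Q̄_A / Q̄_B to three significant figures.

Q̄_A / Q̄_B ≈ 1.01

— Configuration A (φ=+5.3°):
cos H₀ = −tan(+5.3°) tan(+16.200°) = -0.0270, H₀ = 1.5978 rad.
Bracket: H₀ sin φ sin δ + cos φ cos δ sin H₀ = 1.5978×0.09237×0.27899 + 0.99572×0.96029×0.99964 = 0.041176 + 0.955836 = 0.997012.
Q̄ = (S₀/π) × [bracket] = (1361/π) × 0.997012 = 431.93 W/m².
— Configuration B (φ=+5.3°):
Solar longitude: λ_s = 360° × (133 − 80)/365.25 = 52.238°.
sin δ = sin 23.44° × sin 52.238° = 0.31448, so δ = +18.329°.
cos H₀ = −tan(+5.3°) tan(+18.329°) = -0.0307, H₀ = 1.6015 rad.
Bracket: H₀ sin φ sin δ + cos φ cos δ sin H₀ = 1.6015×0.09237×0.31448 + 0.99572×0.94927×0.99953 = 0.046521 + 0.944763 = 0.991284.
Q̄ = (S₀/π) × [bracket] = (1361/π) × 0.991284 = 429.44 W/m².
Ratio Q̄_A / Q̄_B = 431.93 / 429.44 = 1.006.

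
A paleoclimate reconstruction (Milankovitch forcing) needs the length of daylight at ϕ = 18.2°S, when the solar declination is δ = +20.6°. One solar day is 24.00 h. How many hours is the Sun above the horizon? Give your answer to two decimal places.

11.05 h

cos h₀ = −tan ϕ · tan δ = −tan(-18.2°) × tan(+20.600°) = 0.1236, so h₀ = 1.4469 rad = 82.90°.
Daylight = 2h₀/(2π) × 24.00 h = (1.4469/π) × 24.00 = 11.05 h.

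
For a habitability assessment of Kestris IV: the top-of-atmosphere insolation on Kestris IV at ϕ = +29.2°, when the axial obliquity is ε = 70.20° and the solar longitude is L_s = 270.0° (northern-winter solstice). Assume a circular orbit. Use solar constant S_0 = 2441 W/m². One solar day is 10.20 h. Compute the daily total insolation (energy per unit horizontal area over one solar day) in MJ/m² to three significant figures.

0.00 MJ/m²

Solar declination: sin δ = sin ε · sin L_s = sin 70.20° × sin 270.0° = -0.94088, so δ = -70.200°.
cos h₀ = −tan(+29.2°) tan(-70.200°) = 1.5524 ≥ 1 ⇒ polar night, h₀ = 0 and Q̄ = 0.
Daily total = Q̄ × 10.20 h × 3600 s/h = 0.00 MJ/m².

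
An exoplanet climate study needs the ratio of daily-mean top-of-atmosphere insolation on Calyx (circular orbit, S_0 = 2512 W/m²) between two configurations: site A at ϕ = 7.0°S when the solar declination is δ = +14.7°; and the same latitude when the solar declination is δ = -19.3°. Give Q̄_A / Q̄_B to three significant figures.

— Configuration A (ϕ=-7.0°):
cos h₀ = −tan(-7.0°) tan(+14.700°) = 0.0322, h₀ = 1.5386 rad.
Bracket: h₀ sin ϕ sin δ + cos ϕ cos δ sin h₀ = 1.5386×-0.12187×0.25376 + 0.99255×0.96727×0.99948 = -0.047582 + 0.959565 = 0.911983.
Q̄ = (S_0/π) × [bracket] = (2512/π) × 0.911983 = 729.22 W/m².
— Configuration B (ϕ=-7.0°):
cos h₀ = −tan(-7.0°) tan(-19.300°) = -0.0430, h₀ = 1.6138 rad.
Bracket: h₀ sin ϕ sin δ + cos ϕ cos δ sin h₀ = 1.6138×-0.12187×-0.33051 + 0.99255×0.94380×0.99908 = 0.065003 + 0.935907 = 1.000910.
Q̄ = (S_0/π) × [bracket] = (2512/π) × 1.000910 = 800.32 W/m².
Ratio Q̄_A / Q̄_B = 729.22 / 800.32 = 0.9112.

Q̄_A / Q̄_B ≈ 0.911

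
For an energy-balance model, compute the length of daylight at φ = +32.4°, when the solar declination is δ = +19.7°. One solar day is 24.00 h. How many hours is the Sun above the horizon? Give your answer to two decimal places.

13.75 h

cos H₀ = −tan φ · tan δ = −tan(+32.4°) × tan(+19.700°) = -0.2272, so H₀ = 1.8000 rad = 103.13°.
Daylight = 2H₀/(2π) × 24.00 h = (1.8000/π) × 24.00 = 13.75 h.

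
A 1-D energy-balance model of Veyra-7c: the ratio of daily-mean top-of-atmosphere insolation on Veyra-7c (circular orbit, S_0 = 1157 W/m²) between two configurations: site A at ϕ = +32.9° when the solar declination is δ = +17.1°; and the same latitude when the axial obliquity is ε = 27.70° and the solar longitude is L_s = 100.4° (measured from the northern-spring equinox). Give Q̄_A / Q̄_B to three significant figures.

— Configuration A (ϕ=+32.9°):
cos h₀ = −tan(+32.9°) tan(+17.100°) = -0.1990, h₀ = 1.7712 rad.
Bracket: h₀ sin ϕ sin δ + cos ϕ cos δ sin h₀ = 1.7712×0.54317×0.29404 + 0.83962×0.95579×0.98000 = 0.282885 + 0.786450 = 1.069335.
Q̄ = (S_0/π) × [bracket] = (1157/π) × 1.069335 = 393.82 W/m².
— Configuration B (ϕ=+32.9°):
Solar declination: sin δ = sin ε · sin L_s = sin 27.70° × sin 100.4° = 0.45721, so δ = +27.207°.
cos h₀ = −tan(+32.9°) tan(+27.207°) = -0.3326, h₀ = 1.9098 rad.
Bracket: h₀ sin ϕ sin δ + cos ϕ cos δ sin h₀ = 1.9098×0.54317×0.45721 + 0.83962×0.88936×0.94308 = 0.474285 + 0.704221 = 1.178506.
Q̄ = (S_0/π) × [bracket] = (1157/π) × 1.178506 = 434.03 W/m².
Ratio Q̄_A / Q̄_B = 393.82 / 434.03 = 0.9074.

Q̄_A / Q̄_B ≈ 0.907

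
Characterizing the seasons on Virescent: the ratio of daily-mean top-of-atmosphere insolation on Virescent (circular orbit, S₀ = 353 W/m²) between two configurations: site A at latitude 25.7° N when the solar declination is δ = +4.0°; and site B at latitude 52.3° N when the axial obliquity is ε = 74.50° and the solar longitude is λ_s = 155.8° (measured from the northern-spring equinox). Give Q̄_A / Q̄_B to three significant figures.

— Configuration A (φ=+25.7°):
cos H₀ = −tan(+25.7°) tan(+4.000°) = -0.0337, H₀ = 1.6045 rad.
Bracket: H₀ sin φ sin δ + cos φ cos δ sin H₀ = 1.6045×0.43366×0.06976 + 0.90108×0.99756×0.99943 = 0.048540 + 0.898369 = 0.946909.
Q̄ = (S₀/π) × [bracket] = (353/π) × 0.946909 = 106.40 W/m².
— Configuration B (φ=+52.3°):
Solar declination: sin δ = sin ε · sin λ_s = sin 74.50° × sin 155.8° = 0.39501, so δ = +23.267°.
cos H₀ = −tan(+52.3°) tan(+23.267°) = -0.5563, H₀ = 2.1608 rad.
Bracket: H₀ sin φ sin δ + cos φ cos δ sin H₀ = 2.1608×0.79122×0.39501 + 0.61153×0.91867×0.83096 = 0.675336 + 0.466829 = 1.142165.
Q̄ = (S₀/π) × [bracket] = (353/π) × 1.142165 = 128.34 W/m².
Ratio Q̄_A / Q̄_B = 106.40 / 128.34 = 0.8290.

Q̄_A / Q̄_B ≈ 0.829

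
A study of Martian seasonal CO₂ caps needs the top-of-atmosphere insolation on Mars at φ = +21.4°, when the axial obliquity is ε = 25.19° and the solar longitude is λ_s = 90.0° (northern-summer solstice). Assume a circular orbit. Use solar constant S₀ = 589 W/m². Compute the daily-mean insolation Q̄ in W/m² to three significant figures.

Q̄ ≈ 206 W/m²

Solar declination: sin δ = sin ε · sin λ_s = sin 25.19° × sin 90.0° = 0.42562, so δ = +25.190°.
cos H₀ = −tan(+21.4°) tan(+25.190°) = -0.1843, H₀ = 1.7562 rad.
Bracket: H₀ sin φ sin δ + cos φ cos δ sin H₀ = 1.7562×0.36488×0.42562 + 0.93106×0.90490×0.98286 = 0.272738 + 0.828075 = 1.100813.
Q̄ = (S₀/π) × [bracket] = (589/π) × 1.100813 = 206.4 W/m².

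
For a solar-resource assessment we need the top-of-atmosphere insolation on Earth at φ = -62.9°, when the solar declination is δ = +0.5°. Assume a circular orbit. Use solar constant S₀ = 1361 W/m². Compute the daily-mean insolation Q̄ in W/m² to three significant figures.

cos H₀ = −tan(-62.9°) tan(+0.500°) = 0.0171, H₀ = 1.5537 rad.
Bracket: H₀ sin φ sin δ + cos φ cos δ sin H₀ = 1.5537×-0.89021×0.00873 + 0.45554×0.99996×0.99985 = -0.012075 + 0.455453 = 0.443378.
Q̄ = (S₀/π) × [bracket] = (1361/π) × 0.443378 = 192.1 W/m².

Q̄ ≈ 192 W/m²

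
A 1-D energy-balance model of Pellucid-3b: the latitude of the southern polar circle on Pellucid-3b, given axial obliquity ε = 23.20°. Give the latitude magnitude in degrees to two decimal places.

The polar circle is the lowest latitude that experiences at least one full rotation of continuous darkness at the northern-summer solstice; it lies at |ϕ| = 90° − ε = 90° − 23.20° = 66.80°.

66.80°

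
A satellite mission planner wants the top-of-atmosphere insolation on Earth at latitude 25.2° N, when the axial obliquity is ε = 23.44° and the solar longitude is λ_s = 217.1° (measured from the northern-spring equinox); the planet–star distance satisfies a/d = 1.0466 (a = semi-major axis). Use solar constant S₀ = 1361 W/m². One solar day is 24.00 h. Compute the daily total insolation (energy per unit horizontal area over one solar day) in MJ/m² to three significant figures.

29.7 MJ/m²

Solar declination: sin δ = sin ε · sin λ_s = sin 23.44° × sin 217.1° = -0.23995, so δ = -13.884°.
cos H₀ = −tan(+25.2°) tan(-13.884°) = 0.1163, H₀ = 1.4542 rad.
Bracket: H₀ sin φ sin δ + cos φ cos δ sin H₀ = 1.4542×0.42578×-0.23995 + 0.90483×0.97079×0.99321 = -0.148570 + 0.872436 = 0.723866.
Inverse-square distance factor (a/d)² = 1.0466² = 1.095372.
Q̄ = (S₀/π) × 1.095372 × [bracket] = (1361/π) × 1.095372 × 0.723866 = 343.50 W/m².
Daily total = Q̄ × 24.00 h × 3600 s/h = 343.50 × 24.00 × 3600 / 10⁶ = 29.68 MJ/m².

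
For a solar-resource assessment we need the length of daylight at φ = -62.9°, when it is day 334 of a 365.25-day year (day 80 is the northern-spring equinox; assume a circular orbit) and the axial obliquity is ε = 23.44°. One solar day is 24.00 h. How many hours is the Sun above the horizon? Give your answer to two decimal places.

18.95 h

Solar longitude: λ_s = 360° × (334 − 80)/365.25 = 250.349°.
sin δ = sin 23.44° × sin 250.349° = -0.37462, so δ = -22.001°.
cos H₀ = −tan φ · tan δ = −tan(-62.9°) × tan(-22.001°) = -0.7896, so H₀ = 2.4809 rad = 142.15°.
Daylight = 2H₀/(2π) × 24.00 h = (2.4809/π) × 24.00 = 18.95 h.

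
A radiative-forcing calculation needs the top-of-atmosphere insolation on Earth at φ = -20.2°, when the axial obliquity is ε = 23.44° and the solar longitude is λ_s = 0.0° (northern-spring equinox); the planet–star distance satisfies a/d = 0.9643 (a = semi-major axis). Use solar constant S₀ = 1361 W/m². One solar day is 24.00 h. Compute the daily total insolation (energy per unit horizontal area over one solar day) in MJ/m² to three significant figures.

32.7 MJ/m²

Solar declination: sin δ = sin ε · sin λ_s = sin 23.44° × sin 0.0° = 0.00000, so δ = +0.000°.
cos H₀ = −tan(-20.2°) tan(+0.000°) = 0.0000, H₀ = 1.5708 rad.
Bracket: H₀ sin φ sin δ + cos φ cos δ sin H₀ = 1.5708×-0.34530×0.00000 + 0.93849×1.00000×1.00000 = -0.000000 + 0.938490 = 0.938490.
Inverse-square distance factor (a/d)² = 0.9643² = 0.929874.
Q̄ = (S₀/π) × 0.929874 × [bracket] = (1361/π) × 0.929874 × 0.938490 = 378.06 W/m².
Daily total = Q̄ × 24.00 h × 3600 s/h = 378.06 × 24.00 × 3600 / 10⁶ = 32.66 MJ/m².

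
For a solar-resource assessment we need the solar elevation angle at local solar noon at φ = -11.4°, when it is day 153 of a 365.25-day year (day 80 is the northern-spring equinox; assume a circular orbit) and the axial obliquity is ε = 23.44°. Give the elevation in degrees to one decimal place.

Solar longitude: λ_s = 360° × (153 − 80)/365.25 = 71.951°.
sin δ = sin 23.44° × sin 71.951° = 0.37821, so δ = +22.223°.
At local noon the hour angle is zero, so the zenith angle equals |φ − δ| = |-11.4° − (+22.223°)| = 33.623°.
Elevation = 90° − 33.623° = 56.4°.

56.4°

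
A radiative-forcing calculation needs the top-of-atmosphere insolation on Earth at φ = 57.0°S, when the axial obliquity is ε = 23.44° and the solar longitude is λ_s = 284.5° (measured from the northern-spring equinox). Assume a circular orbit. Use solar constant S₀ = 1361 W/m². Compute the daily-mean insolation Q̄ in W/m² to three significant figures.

Q̄ ≈ 484 W/m²

Solar declination: sin δ = sin ε · sin λ_s = sin 23.44° × sin 284.5° = -0.38512, so δ = -22.651°.
cos H₀ = −tan(-57.0°) tan(-22.651°) = -0.6426, H₀ = 2.2687 rad.
Bracket: H₀ sin φ sin δ + cos φ cos δ sin H₀ = 2.2687×-0.83867×-0.38512 + 0.54464×0.92287×0.76621 = 0.732764 + 0.385122 = 1.117886.
Q̄ = (S₀/π) × [bracket] = (1361/π) × 1.117886 = 484.3 W/m².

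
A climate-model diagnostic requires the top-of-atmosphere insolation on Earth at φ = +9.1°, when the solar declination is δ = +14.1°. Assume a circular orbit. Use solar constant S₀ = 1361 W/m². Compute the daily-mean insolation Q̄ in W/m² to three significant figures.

Q̄ ≈ 441 W/m²

cos H₀ = −tan(+9.1°) tan(+14.100°) = -0.0402, H₀ = 1.6110 rad.
Bracket: H₀ sin φ sin δ + cos φ cos δ sin H₀ = 1.6110×0.15816×0.24362 + 0.98741×0.96987×0.99919 = 0.062073 + 0.956884 = 1.018957.
Q̄ = (S₀/π) × [bracket] = (1361/π) × 1.018957 = 441.4 W/m².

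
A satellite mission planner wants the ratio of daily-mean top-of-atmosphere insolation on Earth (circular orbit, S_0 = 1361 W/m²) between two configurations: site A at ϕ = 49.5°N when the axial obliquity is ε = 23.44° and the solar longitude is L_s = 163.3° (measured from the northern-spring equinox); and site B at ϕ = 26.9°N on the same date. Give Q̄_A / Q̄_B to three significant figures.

Q̄_A / Q̄_B ≈ 0.813

— Configuration A (ϕ=+49.5°):
Solar declination: sin δ = sin ε · sin L_s = sin 23.44° × sin 163.3° = 0.11431, so δ = +6.564°.
cos h₀ = −tan(+49.5°) tan(+6.564°) = -0.1347, h₀ = 1.7059 rad.
Bracket: h₀ sin ϕ sin δ + cos ϕ cos δ sin h₀ = 1.7059×0.76041×0.11431 + 0.64945×0.99345×0.99088 = 0.148281 + 0.639312 = 0.787593.
Q̄ = (S_0/π) × [bracket] = (1361/π) × 0.787593 = 341.20 W/m².
— Configuration B (ϕ=+26.9°):
cos h₀ = −tan(+26.9°) tan(+6.564°) = -0.0584, h₀ = 1.6292 rad.
Bracket: h₀ sin ϕ sin δ + cos ϕ cos δ sin h₀ = 1.6292×0.45243×0.11431 + 0.89180×0.99345×0.99829 = 0.084258 + 0.884444 = 0.968702.
Q̄ = (S_0/π) × [bracket] = (1361/π) × 0.968702 = 419.66 W/m².
Ratio Q̄_A / Q̄_B = 341.20 / 419.66 = 0.8130.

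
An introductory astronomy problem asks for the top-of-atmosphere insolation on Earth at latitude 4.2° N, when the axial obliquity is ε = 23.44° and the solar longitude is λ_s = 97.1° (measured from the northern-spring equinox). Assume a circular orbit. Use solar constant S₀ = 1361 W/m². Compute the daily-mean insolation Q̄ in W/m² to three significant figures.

Solar declination: sin δ = sin ε · sin λ_s = sin 23.44° × sin 97.1° = 0.39474, so δ = +23.250°.
cos H₀ = −tan(+4.2°) tan(+23.250°) = -0.0315, H₀ = 1.6024 rad.
Bracket: H₀ sin φ sin δ + cos φ cos δ sin H₀ = 1.6024×0.07324×0.39474 + 0.99731×0.91879×0.99950 = 0.046327 + 0.915860 = 0.962187.
Q̄ = (S₀/π) × [bracket] = (1361/π) × 0.962187 = 416.8 W/m².

Q̄ ≈ 417 W/m²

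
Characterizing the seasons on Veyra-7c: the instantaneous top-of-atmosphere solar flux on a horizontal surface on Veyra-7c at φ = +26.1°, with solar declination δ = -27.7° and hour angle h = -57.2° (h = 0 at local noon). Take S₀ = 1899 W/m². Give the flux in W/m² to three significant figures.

cos θ_z = sin φ sin δ + cos φ cos δ cos h = -0.204502 + 0.430716 = 0.226214.
Flux = S₀ · cos θ_z = 1899 × 0.226214 = 429.6 W/m².

430 W/m²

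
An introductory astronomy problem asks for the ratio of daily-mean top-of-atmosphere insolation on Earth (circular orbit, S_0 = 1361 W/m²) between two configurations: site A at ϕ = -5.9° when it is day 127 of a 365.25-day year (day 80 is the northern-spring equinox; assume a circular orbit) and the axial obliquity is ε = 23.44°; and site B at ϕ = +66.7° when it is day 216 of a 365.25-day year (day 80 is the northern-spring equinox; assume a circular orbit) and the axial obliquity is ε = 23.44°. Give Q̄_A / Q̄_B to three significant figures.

— Configuration A (ϕ=-5.9°):
Solar longitude: L_s = 360° × (127 − 80)/365.25 = 46.324°.
sin δ = sin 23.44° × sin 46.324° = 0.28771, so δ = +16.721°.
cos h₀ = −tan(-5.9°) tan(+16.721°) = 0.0310, h₀ = 1.5397 rad.
Bracket: h₀ sin ϕ sin δ + cos ϕ cos δ sin h₀ = 1.5397×-0.10279×0.28771 + 0.99470×0.95772×0.99952 = -0.045535 + 0.952187 = 0.906652.
Q̄ = (S_0/π) × [bracket] = (1361/π) × 0.906652 = 392.78 W/m².
— Configuration B (ϕ=+66.7°):
Solar longitude: L_s = 360° × (216 − 80)/365.25 = 134.045°.
sin δ = sin 23.44° × sin 134.045° = 0.28593, so δ = +16.614°.
cos h₀ = −tan(+66.7°) tan(+16.614°) = -0.6928, h₀ = 2.3362 rad.
Bracket: h₀ sin ϕ sin δ + cos ϕ cos δ sin h₀ = 2.3362×0.91845×0.28593 + 0.39555×0.95825×0.72109 = 0.613515 + 0.273319 = 0.886834.
Q̄ = (S_0/π) × [bracket] = (1361/π) × 0.886834 = 384.19 W/m².
Ratio Q̄_A / Q̄_B = 392.78 / 384.19 = 1.022.

Q̄_A / Q̄_B ≈ 1.02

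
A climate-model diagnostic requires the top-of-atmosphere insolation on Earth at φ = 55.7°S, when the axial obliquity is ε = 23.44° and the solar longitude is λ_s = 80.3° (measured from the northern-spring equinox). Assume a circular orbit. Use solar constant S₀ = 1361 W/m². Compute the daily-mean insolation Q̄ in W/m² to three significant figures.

Solar declination: sin δ = sin ε · sin λ_s = sin 23.44° × sin 80.3° = 0.39210, so δ = +23.085°.
cos H₀ = −tan(-55.7°) tan(+23.085°) = 0.6248, H₀ = 0.8959 rad.
Bracket: H₀ sin φ sin δ + cos φ cos δ sin H₀ = 0.8959×-0.82610×0.39210 + 0.56353×0.91992×0.78076 = -0.290194 + 0.404748 = 0.114554.
Q̄ = (S₀/π) × [bracket] = (1361/π) × 0.114554 = 49.63 W/m².

Q̄ ≈ 49.6 W/m²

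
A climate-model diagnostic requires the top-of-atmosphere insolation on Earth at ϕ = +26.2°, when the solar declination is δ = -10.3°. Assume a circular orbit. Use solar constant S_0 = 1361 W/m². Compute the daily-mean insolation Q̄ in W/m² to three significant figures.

cos h₀ = −tan(+26.2°) tan(-10.300°) = 0.0894, h₀ = 1.4813 rad.
Bracket: h₀ sin ϕ sin δ + cos ϕ cos δ sin h₀ = 1.4813×0.44151×-0.17880 + 0.89726×0.98389×0.99599 = -0.116937 + 0.879265 = 0.762328.
Q̄ = (S_0/π) × [bracket] = (1361/π) × 0.762328 = 330.3 W/m².

Q̄ ≈ 330 W/m²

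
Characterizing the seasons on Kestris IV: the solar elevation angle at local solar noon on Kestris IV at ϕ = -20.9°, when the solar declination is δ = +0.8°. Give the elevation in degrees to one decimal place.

68.3°

At local noon the hour angle is zero, so the zenith angle equals |ϕ − δ| = |-20.9° − (+0.800°)| = 21.700°.
Elevation = 90° − 21.700° = 68.3°.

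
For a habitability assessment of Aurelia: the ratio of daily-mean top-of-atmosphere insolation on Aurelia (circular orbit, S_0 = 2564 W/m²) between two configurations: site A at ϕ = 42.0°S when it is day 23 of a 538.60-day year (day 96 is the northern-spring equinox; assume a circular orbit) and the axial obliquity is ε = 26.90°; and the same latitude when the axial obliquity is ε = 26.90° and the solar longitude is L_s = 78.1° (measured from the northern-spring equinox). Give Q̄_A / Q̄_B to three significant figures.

— Configuration A (ϕ=-42.0°):
Solar longitude: L_s = 360° × (23 − 96)/538.60 = -48.793°, i.e. -48.793° + 360° = 311.207°.
sin δ = sin 26.90° × sin 311.207° = -0.34038, so δ = -19.900°.
cos h₀ = −tan(-42.0°) tan(-19.900°) = -0.3259, h₀ = 1.9028 rad.
Bracket: h₀ sin ϕ sin δ + cos ϕ cos δ sin h₀ = 1.9028×-0.66913×-0.34038 + 0.74314×0.94029×0.94539 = 0.433379 + 0.660607 = 1.093986.
Q̄ = (S_0/π) × [bracket] = (2564/π) × 1.093986 = 892.85 W/m².
— Configuration B (ϕ=-42.0°):
Solar declination: sin δ = sin ε · sin L_s = sin 26.90° × sin 78.1° = 0.44271, so δ = +26.277°.
cos h₀ = −tan(-42.0°) tan(+26.277°) = 0.4446, h₀ = 1.1101 rad.
Bracket: h₀ sin ϕ sin δ + cos ϕ cos δ sin h₀ = 1.1101×-0.66913×0.44271 + 0.74314×0.89666×0.89575 = -0.328846 + 0.596878 = 0.268032.
Q̄ = (S_0/π) × [bracket] = (2564/π) × 0.268032 = 218.75 W/m².
Ratio Q̄_A / Q̄_B = 892.85 / 218.75 = 4.082.

Q̄_A / Q̄_B ≈ 4.08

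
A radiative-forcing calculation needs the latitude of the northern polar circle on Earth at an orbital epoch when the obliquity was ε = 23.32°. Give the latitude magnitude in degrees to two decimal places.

66.68°

The polar circle is the lowest latitude that experiences at least one full rotation of continuous daylight at the northern-summer solstice; it lies at |φ| = 90° − ε = 90° − 23.32° = 66.68°.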